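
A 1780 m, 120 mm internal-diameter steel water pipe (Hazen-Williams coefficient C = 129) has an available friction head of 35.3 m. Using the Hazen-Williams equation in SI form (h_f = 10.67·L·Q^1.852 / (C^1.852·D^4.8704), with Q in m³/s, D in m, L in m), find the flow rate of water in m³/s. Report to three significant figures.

Rearranging: Q = [h_f·C^1.852·D^4.8704 / (10.67·L)]^(1/1.852)
Q = [35.3·129^1.852·0.120^4.8704 / (10.67·1780)]^0.540 = 0.01639 m³/s

Q ≈ 0.0164 m³/s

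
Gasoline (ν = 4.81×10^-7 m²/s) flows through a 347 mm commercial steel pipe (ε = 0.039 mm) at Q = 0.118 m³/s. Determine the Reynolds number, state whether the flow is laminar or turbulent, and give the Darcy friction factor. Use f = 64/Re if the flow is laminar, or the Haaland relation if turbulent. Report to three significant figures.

Re ≈ 9.00×10^5; turbulent; f ≈ 0.0136

V = 4Q/(πD²) = 1.248 m/s
Re = VD/ν = 1.248·0.347/4.81×10^-7 = 9.00×10^5
Re > 4000 → turbulent; ε/D = 1.12×10^-4
Haaland: f = 0.01362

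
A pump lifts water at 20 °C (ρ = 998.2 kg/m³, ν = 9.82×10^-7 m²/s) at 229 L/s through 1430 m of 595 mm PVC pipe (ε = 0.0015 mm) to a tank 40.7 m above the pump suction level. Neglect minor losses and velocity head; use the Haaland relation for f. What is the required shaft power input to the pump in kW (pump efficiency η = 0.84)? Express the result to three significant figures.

V = 4Q/(πD²) = 0.8236 m/s; Re = 4.99×10^5; ε/D = 2.52×10^-6; f = 0.01310
h_f = f(L/D)V²/2g = 1.088 m
Total head H = z + h_f = 40.7 + 1.088 = 41.79 m
P_hyd = ρgQH = 998.2·9.81·0.229·41.79 = 93.71 kW
P_shaft = P_hyd/η = 93.71/0.84 = 111.6 kW

P_shaft ≈ 112 kW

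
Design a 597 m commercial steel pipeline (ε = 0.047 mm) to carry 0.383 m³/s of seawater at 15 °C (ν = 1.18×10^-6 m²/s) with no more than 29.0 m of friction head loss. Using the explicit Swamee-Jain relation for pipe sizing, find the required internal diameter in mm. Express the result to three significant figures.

Swamee-Jain (Type III): D = 0.66·[ε^1.25·(LQ²/(gh_f))^4.75 + ν·Q^9.4·(L/(gh_f))^5.2]^0.04
LQ²/(gh_f) = 0.3078; L/(gh_f) = 2.098
Term 1 = ε^1.25·(…)^4.75 = 1.44×10^-8; Term 2 = ν·Q^9.4·(…)^5.2 = 6.73×10^-9
D = 0.66·(1.44×10^-8 + 6.73×10^-9)^0.04 = 0.3255 m = 326 mm
Check: V = 4.60 m/s, Re = 1.27×10^6, f = 0.01390, h_f = 27.5 m ≈ 29.0 m ✓

D ≈ 326 mm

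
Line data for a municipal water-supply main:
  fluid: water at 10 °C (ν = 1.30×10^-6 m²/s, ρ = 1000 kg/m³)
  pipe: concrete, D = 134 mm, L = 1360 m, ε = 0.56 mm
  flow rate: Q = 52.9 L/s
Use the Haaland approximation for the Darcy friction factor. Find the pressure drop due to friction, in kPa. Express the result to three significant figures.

V = 4Q/(πD²) = 4·0.0529/(π·0.134²) = 3.751 m/s
Re = VD/ν = 3.751·0.134/1.30×10^-6 = 3.87×10^5 → turbulent
ε/D = 0.56/134 = 0.00418
Haaland: f = 0.02909
h_f = f(L/D)V²/(2g) = 0.02909·(1360/0.134)·3.751²/(2·9.81) = 211.8 m
Δp = ρg·h_f = 1000·9.81·211.8 = 2077 kPa

Δp ≈ 2080 kPa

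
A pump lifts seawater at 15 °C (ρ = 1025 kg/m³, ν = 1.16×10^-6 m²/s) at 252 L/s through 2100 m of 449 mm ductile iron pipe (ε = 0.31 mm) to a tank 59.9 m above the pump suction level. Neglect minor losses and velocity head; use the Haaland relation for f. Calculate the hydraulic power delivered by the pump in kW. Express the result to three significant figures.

V = 4Q/(πD²) = 1.592 m/s; Re = 6.16×10^5; ε/D = 6.90×10^-4; f = 0.01857
h_f = f(L/D)V²/2g = 11.21 m
Total head H = z + h_f = 59.9 + 11.21 = 71.11 m
P_hyd = ρgQH = 1025·9.81·0.252·71.11 = 180.2 kW

P_hyd ≈ 180 kW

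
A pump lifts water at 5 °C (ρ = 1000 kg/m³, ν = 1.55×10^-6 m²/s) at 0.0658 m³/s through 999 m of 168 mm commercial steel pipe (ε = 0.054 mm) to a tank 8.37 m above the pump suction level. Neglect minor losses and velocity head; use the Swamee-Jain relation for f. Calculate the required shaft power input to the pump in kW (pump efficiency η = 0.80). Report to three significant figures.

V = 4Q/(πD²) = 2.968 m/s; Re = 3.22×10^5; ε/D = 3.21×10^-4; f = 0.01710
h_f = f(L/D)V²/2g = 45.68 m
Total head H = z + h_f = 8.37 + 45.68 = 54.05 m
P_hyd = ρgQH = 1000·9.81·0.0658·54.05 = 34.89 kW
P_shaft = P_hyd/η = 34.89/0.80 = 43.61 kW

P_shaft ≈ 43.6 kW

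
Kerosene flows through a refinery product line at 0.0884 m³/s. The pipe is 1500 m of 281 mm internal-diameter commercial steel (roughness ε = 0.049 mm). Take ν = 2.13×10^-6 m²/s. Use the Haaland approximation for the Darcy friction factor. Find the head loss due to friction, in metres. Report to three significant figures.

h_f ≈ 9.31 m

V = 4Q/(πD²) = 4·0.0884/(π·0.281²) = 1.425 m/s
Re = VD/ν = 1.425·0.281/2.13×10^-6 = 1.88×10^5 → turbulent
ε/D = 0.049/281 = 1.74×10^-4
Haaland: f = 0.01685
h_f = f(L/D)V²/(2g) = 0.01685·(1500/0.281)·1.425²/(2·9.81) = 9.313 m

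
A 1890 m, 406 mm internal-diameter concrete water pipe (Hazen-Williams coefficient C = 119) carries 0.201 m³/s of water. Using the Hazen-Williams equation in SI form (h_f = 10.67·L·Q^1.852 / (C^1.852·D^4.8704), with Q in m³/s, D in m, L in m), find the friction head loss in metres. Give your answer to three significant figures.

h_f ≈ 11.9 m

h_f = 10.67·1890·0.201^1.852 / (119^1.852·0.406^4.8704) = 11.94 m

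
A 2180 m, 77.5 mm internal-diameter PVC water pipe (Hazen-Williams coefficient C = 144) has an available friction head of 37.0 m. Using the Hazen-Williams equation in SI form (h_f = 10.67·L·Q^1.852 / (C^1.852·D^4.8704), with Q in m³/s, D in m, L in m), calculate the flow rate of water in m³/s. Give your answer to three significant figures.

Q ≈ 0.00533 m³/s

Rearranging: Q = [h_f·C^1.852·D^4.8704 / (10.67·L)]^(1/1.852)
Q = [37.0·144^1.852·0.0775^4.8704 / (10.67·2180)]^0.540 = 0.005326 m³/s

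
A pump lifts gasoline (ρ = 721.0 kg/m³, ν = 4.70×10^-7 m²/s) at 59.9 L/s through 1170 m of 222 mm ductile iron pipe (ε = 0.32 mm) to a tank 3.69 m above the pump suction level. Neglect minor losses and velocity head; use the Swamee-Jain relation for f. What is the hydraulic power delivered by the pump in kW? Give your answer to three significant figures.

P_hyd ≈ 7.54 kW

V = 4Q/(πD²) = 1.548 m/s; Re = 7.31×10^5; ε/D = 0.00144; f = 0.02192
h_f = f(L/D)V²/2g = 14.10 m
Total head H = z + h_f = 3.69 + 14.10 = 17.79 m
P_hyd = ρgQH = 721.0·9.81·0.0599·17.79 = 7.538 kW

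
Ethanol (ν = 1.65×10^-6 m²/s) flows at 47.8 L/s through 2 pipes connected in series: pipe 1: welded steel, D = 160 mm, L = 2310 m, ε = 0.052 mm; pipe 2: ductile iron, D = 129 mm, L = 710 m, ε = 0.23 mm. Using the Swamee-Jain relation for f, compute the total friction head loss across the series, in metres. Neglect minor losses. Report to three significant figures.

Pipe 1: V = 2.377 m/s, Re = 2.31×10^5, ε/D = 3.25×10^-4, f = 0.01768, h_1 = f(L/D)V²/2g = 73.51 m
Pipe 2: V = 3.657 m/s, Re = 2.86×10^5, ε/D = 0.00178, f = 0.02356, h_2 = f(L/D)V²/2g = 88.39 m
Series → Q common, losses add: H = Σh = 161.9 m

H ≈ 162 m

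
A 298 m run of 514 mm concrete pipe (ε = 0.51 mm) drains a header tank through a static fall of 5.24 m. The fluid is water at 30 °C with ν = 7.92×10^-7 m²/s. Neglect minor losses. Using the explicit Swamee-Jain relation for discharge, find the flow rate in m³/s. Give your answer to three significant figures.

Q ≈ 0.622 m³/s

Swamee-Jain (Type II): Q = -0.965·√(gD⁵h_f/L)·ln[ε/(3.7D) + √(3.17ν²L/(gD³h_f))]
√(gD⁵h_f/L) = √(9.81·0.514⁵·5.24/298) = 0.07867
ε/(3.7D) = 2.68×10^-4; √(3.17ν²L/(gD³h_f)) = 9.21×10^-6
Q = -0.965·0.07867·ln(2.774×10^-4) = 0.6218 m³/s
Check: V = 3.00 m/s, Re = 1.94×10^6, f = 0.01982, h_f = 5.26 m ≈ 5.24 m ✓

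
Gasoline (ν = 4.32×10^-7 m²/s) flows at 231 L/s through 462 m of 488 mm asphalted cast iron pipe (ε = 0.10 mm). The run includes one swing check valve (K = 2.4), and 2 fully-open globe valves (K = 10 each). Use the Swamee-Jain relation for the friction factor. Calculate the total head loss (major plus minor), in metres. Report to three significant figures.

H_L ≈ 2.81 m

V = 4Q/(πD²) = 1.235 m/s; V²/2g = 0.07774 m
Re = 1.40×10^6, ε/D = 2.05×10^-4 → f = 0.01458 (Swamee-Jain)
Major: h_f = f(L/D)·V²/2g = 0.01458·946.7·0.07774 = 1.073 m
Minor: ΣK = 22.4; h_m = ΣK·V²/2g = 1.741 m
Total H_L = 1.073 + 1.741 = 2.815 m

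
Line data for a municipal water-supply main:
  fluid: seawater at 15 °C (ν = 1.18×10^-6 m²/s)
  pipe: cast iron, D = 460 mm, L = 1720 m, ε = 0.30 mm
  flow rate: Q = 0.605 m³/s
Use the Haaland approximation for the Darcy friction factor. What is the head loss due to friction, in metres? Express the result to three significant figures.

V = 4Q/(πD²) = 4·0.605/(π·0.460²) = 3.640 m/s
Re = VD/ν = 3.640·0.460/1.18×10^-6 = 1.42×10^6 → turbulent
ε/D = 0.30/460 = 6.52×10^-4
Haaland: f = 0.01804
h_f = f(L/D)V²/(2g) = 0.01804·(1720/0.460)·3.640²/(2·9.81) = 45.55 m

h_f ≈ 45.6 m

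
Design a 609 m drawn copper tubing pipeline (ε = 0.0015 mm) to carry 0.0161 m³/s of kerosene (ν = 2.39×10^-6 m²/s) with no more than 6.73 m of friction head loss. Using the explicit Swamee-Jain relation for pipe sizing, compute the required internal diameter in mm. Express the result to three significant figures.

D ≈ 132 mm

Swamee-Jain (Type III): D = 0.66·[ε^1.25·(LQ²/(gh_f))^4.75 + ν·Q^9.4·(L/(gh_f))^5.2]^0.04
LQ²/(gh_f) = 0.002391; L/(gh_f) = 9.224
Term 1 = ε^1.25·(…)^4.75 = 1.86×10^-20; Term 2 = ν·Q^9.4·(…)^5.2 = 3.47×10^-18
D = 0.66·(1.86×10^-20 + 3.47×10^-18)^0.04 = 0.1322 m = 132 mm
Check: V = 1.17 m/s, Re = 6.49×10^4, f = 0.01965, h_f = 6.35 m ≈ 6.73 m ✓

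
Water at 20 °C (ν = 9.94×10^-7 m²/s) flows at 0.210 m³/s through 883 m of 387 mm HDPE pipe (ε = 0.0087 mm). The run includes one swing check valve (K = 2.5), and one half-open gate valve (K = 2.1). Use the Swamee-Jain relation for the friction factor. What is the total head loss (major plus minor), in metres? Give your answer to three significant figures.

H_L ≈ 5.48 m

V = 4Q/(πD²) = 1.785 m/s; V²/2g = 0.1624 m
Re = 6.95×10^5, ε/D = 2.25×10^-5 → f = 0.01278 (Swamee-Jain)
Major: h_f = f(L/D)·V²/2g = 0.01278·2282·0.1624 = 4.737 m
Minor: ΣK = 4.60; h_m = ΣK·V²/2g = 0.7473 m
Total H_L = 4.737 + 0.7473 = 5.484 m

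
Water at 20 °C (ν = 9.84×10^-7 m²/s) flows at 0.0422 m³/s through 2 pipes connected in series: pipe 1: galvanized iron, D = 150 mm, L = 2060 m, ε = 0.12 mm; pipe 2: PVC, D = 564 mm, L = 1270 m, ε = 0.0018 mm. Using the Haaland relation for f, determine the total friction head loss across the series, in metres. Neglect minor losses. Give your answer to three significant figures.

H ≈ 77.8 m

Pipe 1: V = 2.388 m/s, Re = 3.64×10^5, ε/D = 8.00×10^-4, f = 0.01947, h_1 = f(L/D)V²/2g = 77.73 m
Pipe 2: V = 0.1689 m/s, Re = 9.68×10^4, ε/D = 3.19×10^-6, f = 0.01796, h_2 = f(L/D)V²/2g = 0.05880 m
Series → Q common, losses add: H = Σh = 77.79 m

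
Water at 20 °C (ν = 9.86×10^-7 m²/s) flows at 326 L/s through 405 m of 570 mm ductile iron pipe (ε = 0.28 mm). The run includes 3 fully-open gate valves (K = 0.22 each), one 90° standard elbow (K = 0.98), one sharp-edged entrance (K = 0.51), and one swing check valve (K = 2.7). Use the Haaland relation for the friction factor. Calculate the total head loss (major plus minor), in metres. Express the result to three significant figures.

H_L ≈ 1.42 m

V = 4Q/(πD²) = 1.278 m/s; V²/2g = 0.08319 m
Re = 7.39×10^5, ε/D = 4.91×10^-4 → f = 0.01726 (Haaland)
Major: h_f = f(L/D)·V²/2g = 0.01726·710.5·0.08319 = 1.020 m
Minor: ΣK = 4.85; h_m = ΣK·V²/2g = 0.4035 m
Total H_L = 1.020 + 0.4035 = 1.424 m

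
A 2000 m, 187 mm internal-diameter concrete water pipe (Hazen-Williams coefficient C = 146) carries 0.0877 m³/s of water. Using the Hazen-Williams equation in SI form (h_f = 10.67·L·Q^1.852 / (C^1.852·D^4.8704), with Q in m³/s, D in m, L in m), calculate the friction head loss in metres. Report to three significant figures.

h_f = 10.67·2000·0.0877^1.852 / (146^1.852·0.187^4.8704) = 81.22 m

h_f ≈ 81.2 m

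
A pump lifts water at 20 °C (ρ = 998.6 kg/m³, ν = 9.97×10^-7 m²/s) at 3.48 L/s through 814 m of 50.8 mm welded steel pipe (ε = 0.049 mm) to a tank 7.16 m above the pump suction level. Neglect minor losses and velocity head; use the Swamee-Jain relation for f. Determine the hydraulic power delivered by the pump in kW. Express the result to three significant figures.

V = 4Q/(πD²) = 1.717 m/s; Re = 8.75×10^4; ε/D = 9.65×10^-4; f = 0.02252
h_f = f(L/D)V²/2g = 54.21 m
Total head H = z + h_f = 7.16 + 54.21 = 61.37 m
P_hyd = ρgQH = 998.6·9.81·0.00348·61.37 = 2.092 kW

P_hyd ≈ 2.09 kW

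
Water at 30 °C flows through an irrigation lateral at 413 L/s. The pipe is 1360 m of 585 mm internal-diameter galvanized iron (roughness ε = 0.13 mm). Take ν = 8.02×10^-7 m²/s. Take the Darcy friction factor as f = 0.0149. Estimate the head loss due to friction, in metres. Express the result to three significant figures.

V = 4Q/(πD²) = 4·0.413/(π·0.585²) = 1.537 m/s
h_f = f(L/D)V²/(2g) = 0.01490·(1360/0.585)·1.537²/(2·9.81) = 4.168 m

h_f ≈ 4.17 m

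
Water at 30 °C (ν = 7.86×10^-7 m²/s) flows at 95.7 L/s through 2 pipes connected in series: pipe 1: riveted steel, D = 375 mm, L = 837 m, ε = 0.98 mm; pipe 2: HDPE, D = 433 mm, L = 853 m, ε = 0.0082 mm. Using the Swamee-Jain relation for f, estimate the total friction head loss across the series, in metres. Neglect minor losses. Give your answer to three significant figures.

H ≈ 2.79 m

Pipe 1: V = 0.8665 m/s, Re = 4.13×10^5, ε/D = 0.00261, f = 0.02567, h_1 = f(L/D)V²/2g = 2.192 m
Pipe 2: V = 0.6499 m/s, Re = 3.58×10^5, ε/D = 1.89×10^-5, f = 0.01415, h_2 = f(L/D)V²/2g = 0.6003 m
Series → Q common, losses add: H = Σh = 2.792 m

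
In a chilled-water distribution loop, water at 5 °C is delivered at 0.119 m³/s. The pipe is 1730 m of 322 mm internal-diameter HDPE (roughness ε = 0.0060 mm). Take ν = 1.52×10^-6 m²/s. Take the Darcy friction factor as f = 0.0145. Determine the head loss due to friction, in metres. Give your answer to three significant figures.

h_f ≈ 8.48 m

V = 4Q/(πD²) = 4·0.119/(π·0.322²) = 1.461 m/s
h_f = f(L/D)V²/(2g) = 0.01450·(1730/0.322)·1.461²/(2·9.81) = 8.479 m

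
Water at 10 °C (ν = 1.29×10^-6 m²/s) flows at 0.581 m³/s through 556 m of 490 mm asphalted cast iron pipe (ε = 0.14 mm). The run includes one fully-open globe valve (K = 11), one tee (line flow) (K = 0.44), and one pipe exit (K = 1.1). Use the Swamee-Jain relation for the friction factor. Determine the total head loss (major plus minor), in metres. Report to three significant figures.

H_L ≈ 14.6 m

V = 4Q/(πD²) = 3.081 m/s; V²/2g = 0.4838 m
Re = 1.17×10^6, ε/D = 2.86×10^-4 → f = 0.01552 (Swamee-Jain)
Major: h_f = f(L/D)·V²/2g = 0.01552·1135·0.4838 = 8.523 m
Minor: ΣK = 12.5; h_m = ΣK·V²/2g = 6.067 m
Total H_L = 8.523 + 6.067 = 14.59 m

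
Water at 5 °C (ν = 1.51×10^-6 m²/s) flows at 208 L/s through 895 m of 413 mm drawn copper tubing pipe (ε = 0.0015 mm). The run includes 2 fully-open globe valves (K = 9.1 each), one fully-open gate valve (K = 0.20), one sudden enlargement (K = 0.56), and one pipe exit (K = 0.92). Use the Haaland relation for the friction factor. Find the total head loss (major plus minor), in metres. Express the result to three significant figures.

V = 4Q/(πD²) = 1.553 m/s; V²/2g = 0.1229 m
Re = 4.25×10^5, ε/D = 3.63×10^-6 → f = 0.01349 (Haaland)
Major: h_f = f(L/D)·V²/2g = 0.01349·2167·0.1229 = 3.592 m
Minor: ΣK = 19.9; h_m = ΣK·V²/2g = 2.443 m
Total H_L = 3.592 + 2.443 = 6.034 m

H_L ≈ 6.03 m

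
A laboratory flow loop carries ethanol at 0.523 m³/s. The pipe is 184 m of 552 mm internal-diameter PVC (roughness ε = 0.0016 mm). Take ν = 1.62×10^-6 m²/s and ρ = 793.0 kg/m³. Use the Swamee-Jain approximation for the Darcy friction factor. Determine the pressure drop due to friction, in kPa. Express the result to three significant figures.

Δp ≈ 7.74 kPa

V = 4Q/(πD²) = 4·0.523/(π·0.552²) = 2.185 m/s
Re = VD/ν = 2.185·0.552/1.62×10^-6 = 7.45×10^5 → turbulent
ε/D = 0.0016/552 = 2.90×10^-6
Swamee-Jain: f = 0.01227
h_f = f(L/D)V²/(2g) = 0.01227·(184/0.552)·2.185²/(2·9.81) = 0.9953 m
Δp = ρg·h_f = 793.0·9.81·0.9953 = 7.743 kPa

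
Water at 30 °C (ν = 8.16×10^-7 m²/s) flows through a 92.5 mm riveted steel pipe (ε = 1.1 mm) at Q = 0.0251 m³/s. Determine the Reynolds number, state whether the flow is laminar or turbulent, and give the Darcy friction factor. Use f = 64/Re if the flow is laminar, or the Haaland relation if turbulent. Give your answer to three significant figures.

Re ≈ 4.23×10^5; turbulent; f ≈ 0.0404

V = 4Q/(πD²) = 3.735 m/s
Re = VD/ν = 3.735·0.0925/8.16×10^-7 = 4.23×10^5
Re > 4000 → turbulent; ε/D = 0.0119
Haaland: f = 0.04043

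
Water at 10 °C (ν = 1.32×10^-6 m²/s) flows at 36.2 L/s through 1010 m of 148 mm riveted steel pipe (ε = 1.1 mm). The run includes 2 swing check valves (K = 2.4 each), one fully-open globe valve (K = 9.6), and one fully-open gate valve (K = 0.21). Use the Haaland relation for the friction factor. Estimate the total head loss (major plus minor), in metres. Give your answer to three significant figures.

V = 4Q/(πD²) = 2.104 m/s; V²/2g = 0.2257 m
Re = 2.36×10^5, ε/D = 0.00743 → f = 0.03472 (Haaland)
Major: h_f = f(L/D)·V²/2g = 0.03472·6824·0.2257 = 53.48 m
Minor: ΣK = 14.6; h_m = ΣK·V²/2g = 3.297 m
Total H_L = 53.48 + 3.297 = 56.77 m

H_L ≈ 56.8 m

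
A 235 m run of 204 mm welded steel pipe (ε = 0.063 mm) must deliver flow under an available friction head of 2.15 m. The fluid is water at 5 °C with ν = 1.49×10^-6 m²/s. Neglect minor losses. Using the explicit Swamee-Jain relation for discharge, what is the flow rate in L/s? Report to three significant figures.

Q ≈ 46.9 L/s

Swamee-Jain (Type II): Q = -0.965·√(gD⁵h_f/L)·ln[ε/(3.7D) + √(3.17ν²L/(gD³h_f))]
√(gD⁵h_f/L) = √(9.81·0.204⁵·2.15/235) = 0.005631
ε/(3.7D) = 8.35×10^-5; √(3.17ν²L/(gD³h_f)) = 9.61×10^-5
Q = -0.965·0.005631·ln(1.796×10^-4) = 0.04687 m³/s
Check: V = 1.43 m/s, Re = 1.96×10^5, f = 0.01788, h_f = 2.16 m ≈ 2.15 m ✓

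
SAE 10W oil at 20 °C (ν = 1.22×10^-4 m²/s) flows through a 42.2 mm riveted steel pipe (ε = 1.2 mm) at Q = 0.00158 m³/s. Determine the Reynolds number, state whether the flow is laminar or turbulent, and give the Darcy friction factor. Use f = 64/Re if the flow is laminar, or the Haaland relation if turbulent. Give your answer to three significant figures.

V = 4Q/(πD²) = 1.130 m/s
Re = VD/ν = 1.130·0.0422/1.22×10^-4 = 391
Re < 2300 → laminar → f = 64/Re = 0.1638

Re ≈ 391; laminar; f = 64/Re ≈ 0.164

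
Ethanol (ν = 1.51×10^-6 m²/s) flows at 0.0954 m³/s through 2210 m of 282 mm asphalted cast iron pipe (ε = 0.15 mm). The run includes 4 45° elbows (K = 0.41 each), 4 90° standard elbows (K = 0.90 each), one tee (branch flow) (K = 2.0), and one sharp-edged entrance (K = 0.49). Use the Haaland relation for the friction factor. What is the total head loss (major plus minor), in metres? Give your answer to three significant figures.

H_L ≈ 18.0 m

V = 4Q/(πD²) = 1.527 m/s; V²/2g = 0.1189 m
Re = 2.85×10^5, ε/D = 5.32×10^-4 → f = 0.01832 (Haaland)
Major: h_f = f(L/D)·V²/2g = 0.01832·7837·0.1189 = 17.07 m
Minor: ΣK = 7.73; h_m = ΣK·V²/2g = 0.9192 m
Total H_L = 17.07 + 0.9192 = 17.99 m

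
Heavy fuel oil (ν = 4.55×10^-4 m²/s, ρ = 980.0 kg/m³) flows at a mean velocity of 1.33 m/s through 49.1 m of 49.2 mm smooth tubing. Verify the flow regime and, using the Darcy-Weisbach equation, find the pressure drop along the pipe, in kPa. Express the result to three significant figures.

Δp ≈ 385 kPa

Re = VD/ν = 1.33·0.04920/4.55×10^-4 = 144 → laminar (Re < 2300)
f = 64/Re = 0.4450
h_f = f(L/D)V²/(2g) = 0.4450·(49.1/0.04920)·1.33²/(2·9.81) = 40.04 m
Δp = ρg·h_f = 980.0·9.81·40.04 = 384.9 kPa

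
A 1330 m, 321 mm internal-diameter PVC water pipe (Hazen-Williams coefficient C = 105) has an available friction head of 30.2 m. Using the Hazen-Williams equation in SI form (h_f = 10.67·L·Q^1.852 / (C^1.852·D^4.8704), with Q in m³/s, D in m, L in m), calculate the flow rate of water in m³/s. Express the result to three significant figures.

Rearranging: Q = [h_f·C^1.852·D^4.8704 / (10.67·L)]^(1/1.852)
Q = [30.2·105^1.852·0.321^4.8704 / (10.67·1330)]^0.540 = 0.1908 m³/s

Q ≈ 0.191 m³/s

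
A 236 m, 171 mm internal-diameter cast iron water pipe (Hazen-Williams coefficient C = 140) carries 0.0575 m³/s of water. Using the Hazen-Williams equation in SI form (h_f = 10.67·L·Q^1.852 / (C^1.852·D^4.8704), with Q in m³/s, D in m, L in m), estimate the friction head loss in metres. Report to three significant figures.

h_f ≈ 7.33 m

h_f = 10.67·236·0.0575^1.852 / (140^1.852·0.171^4.8704) = 7.328 m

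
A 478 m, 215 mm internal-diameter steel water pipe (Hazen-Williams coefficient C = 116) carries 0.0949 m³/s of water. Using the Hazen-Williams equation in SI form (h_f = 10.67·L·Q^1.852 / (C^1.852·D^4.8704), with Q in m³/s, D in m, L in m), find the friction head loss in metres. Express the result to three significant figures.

h_f = 10.67·478·0.0949^1.852 / (116^1.852·0.215^4.8704) = 17.43 m

h_f ≈ 17.4 m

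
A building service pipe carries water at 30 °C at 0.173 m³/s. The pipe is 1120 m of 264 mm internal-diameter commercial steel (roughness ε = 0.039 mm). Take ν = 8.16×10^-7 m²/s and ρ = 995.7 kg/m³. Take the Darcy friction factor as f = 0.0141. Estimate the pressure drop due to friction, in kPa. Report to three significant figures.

Δp ≈ 297 kPa

V = 4Q/(πD²) = 4·0.173/(π·0.264²) = 3.160 m/s
h_f = f(L/D)V²/(2g) = 0.01410·(1120/0.264)·3.160²/(2·9.81) = 30.45 m
Δp = ρg·h_f = 995.7·9.81·30.45 = 297.5 kPa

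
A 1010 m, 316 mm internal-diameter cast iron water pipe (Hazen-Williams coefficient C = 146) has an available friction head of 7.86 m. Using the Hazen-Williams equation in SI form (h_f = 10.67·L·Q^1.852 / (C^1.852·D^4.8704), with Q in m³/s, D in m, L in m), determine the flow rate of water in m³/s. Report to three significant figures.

Rearranging: Q = [h_f·C^1.852·D^4.8704 / (10.67·L)]^(1/1.852)
Q = [7.86·146^1.852·0.316^4.8704 / (10.67·1010)]^0.540 = 0.1428 m³/s

Q ≈ 0.143 m³/s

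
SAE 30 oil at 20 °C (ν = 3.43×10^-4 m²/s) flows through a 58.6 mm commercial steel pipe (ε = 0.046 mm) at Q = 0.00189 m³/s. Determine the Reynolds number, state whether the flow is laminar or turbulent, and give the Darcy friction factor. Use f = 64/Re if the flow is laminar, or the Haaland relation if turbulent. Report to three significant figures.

Re ≈ 120; laminar; f = 64/Re ≈ 0.535

V = 4Q/(πD²) = 0.7008 m/s
Re = VD/ν = 0.7008·0.0586/3.43×10^-4 = 120
Re < 2300 → laminar → f = 64/Re = 0.5346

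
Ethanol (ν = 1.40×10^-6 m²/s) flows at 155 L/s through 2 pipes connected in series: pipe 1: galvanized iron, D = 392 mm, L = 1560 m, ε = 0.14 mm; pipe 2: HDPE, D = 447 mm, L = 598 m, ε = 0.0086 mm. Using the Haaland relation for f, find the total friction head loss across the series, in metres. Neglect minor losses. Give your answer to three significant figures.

Pipe 1: V = 1.284 m/s, Re = 3.60×10^5, ε/D = 3.57×10^-4, f = 0.01695, h_1 = f(L/D)V²/2g = 5.672 m
Pipe 2: V = 0.9877 m/s, Re = 3.15×10^5, ε/D = 1.92×10^-5, f = 0.01437, h_2 = f(L/D)V²/2g = 0.9562 m
Series → Q common, losses add: H = Σh = 6.628 m

H ≈ 6.63 m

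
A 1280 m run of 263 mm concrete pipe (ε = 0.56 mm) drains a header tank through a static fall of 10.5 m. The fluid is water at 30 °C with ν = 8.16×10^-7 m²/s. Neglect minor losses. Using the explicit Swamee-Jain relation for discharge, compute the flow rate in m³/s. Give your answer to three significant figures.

Swamee-Jain (Type II): Q = -0.965·√(gD⁵h_f/L)·ln[ε/(3.7D) + √(3.17ν²L/(gD³h_f))]
√(gD⁵h_f/L) = √(9.81·0.263⁵·10.5/1280) = 0.01006
ε/(3.7D) = 5.75×10^-4; √(3.17ν²L/(gD³h_f)) = 3.80×10^-5
Q = -0.965·0.01006·ln(6.135×10^-4) = 0.07182 m³/s
Check: V = 1.32 m/s, Re = 4.26×10^5, f = 0.02435, h_f = 10.6 m ≈ 10.5 m ✓

Q ≈ 0.0718 m³/s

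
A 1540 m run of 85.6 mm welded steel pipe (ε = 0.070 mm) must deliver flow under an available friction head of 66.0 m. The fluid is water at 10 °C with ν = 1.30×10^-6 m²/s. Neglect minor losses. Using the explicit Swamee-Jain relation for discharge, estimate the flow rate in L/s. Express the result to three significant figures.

Q ≈ 10.6 L/s

Swamee-Jain (Type II): Q = -0.965·√(gD⁵h_f/L)·ln[ε/(3.7D) + √(3.17ν²L/(gD³h_f))]
√(gD⁵h_f/L) = √(9.81·0.0856⁵·66.0/1540) = 0.001390
ε/(3.7D) = 2.21×10^-4; √(3.17ν²L/(gD³h_f)) = 1.43×10^-4
Q = -0.965·0.001390·ln(3.635×10^-4) = 0.01062 m³/s
Check: V = 1.85 m/s, Re = 1.22×10^5, f = 0.02128, h_f = 66.5 m ≈ 66.0 m ✓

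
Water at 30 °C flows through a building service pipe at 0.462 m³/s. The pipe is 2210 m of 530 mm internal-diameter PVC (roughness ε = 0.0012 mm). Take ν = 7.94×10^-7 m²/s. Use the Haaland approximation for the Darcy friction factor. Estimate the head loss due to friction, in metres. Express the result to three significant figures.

V = 4Q/(πD²) = 4·0.462/(π·0.530²) = 2.094 m/s
Re = VD/ν = 2.094·0.530/7.94×10^-7 = 1.40×10^6 → turbulent
ε/D = 0.0012/530 = 2.26×10^-6
Haaland: f = 0.01101
h_f = f(L/D)V²/(2g) = 0.01101·(2210/0.530)·2.094²/(2·9.81) = 10.26 m

h_f ≈ 10.3 m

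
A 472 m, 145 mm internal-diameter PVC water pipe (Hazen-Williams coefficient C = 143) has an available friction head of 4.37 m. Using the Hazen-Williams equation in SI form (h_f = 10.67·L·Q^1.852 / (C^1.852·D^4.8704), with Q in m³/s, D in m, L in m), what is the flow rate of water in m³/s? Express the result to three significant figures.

Q ≈ 0.0198 m³/s

Rearranging: Q = [h_f·C^1.852·D^4.8704 / (10.67·L)]^(1/1.852)
Q = [4.37·143^1.852·0.145^4.8704 / (10.67·472)]^0.540 = 0.01980 m³/s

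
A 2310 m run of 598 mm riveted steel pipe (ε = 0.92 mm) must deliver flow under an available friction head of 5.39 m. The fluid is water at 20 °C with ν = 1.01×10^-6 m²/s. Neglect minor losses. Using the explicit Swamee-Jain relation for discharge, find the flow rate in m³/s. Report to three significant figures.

Swamee-Jain (Type II): Q = -0.965·√(gD⁵h_f/L)·ln[ε/(3.7D) + √(3.17ν²L/(gD³h_f))]
√(gD⁵h_f/L) = √(9.81·0.598⁵·5.39/2310) = 0.04184
ε/(3.7D) = 4.16×10^-4; √(3.17ν²L/(gD³h_f)) = 2.57×10^-5
Q = -0.965·0.04184·ln(4.415×10^-4) = 0.3119 m³/s
Check: V = 1.11 m/s, Re = 6.58×10^5, f = 0.02231, h_f = 5.42 m ≈ 5.39 m ✓

Q ≈ 0.312 m³/s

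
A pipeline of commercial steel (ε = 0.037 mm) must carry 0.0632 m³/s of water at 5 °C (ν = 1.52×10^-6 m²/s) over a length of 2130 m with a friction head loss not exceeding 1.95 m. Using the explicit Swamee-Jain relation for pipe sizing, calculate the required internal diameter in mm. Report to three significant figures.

Swamee-Jain (Type III): D = 0.66·[ε^1.25·(LQ²/(gh_f))^4.75 + ν·Q^9.4·(L/(gh_f))^5.2]^0.04
LQ²/(gh_f) = 0.4447; L/(gh_f) = 111.3
Term 1 = ε^1.25·(…)^4.75 = 6.15×10^-8; Term 2 = ν·Q^9.4·(…)^5.2 = 3.56×10^-7
D = 0.66·(6.15×10^-8 + 3.56×10^-7)^0.04 = 0.3667 m = 367 mm
Check: V = 0.598 m/s, Re = 1.44×10^5, f = 0.01729, h_f = 1.83 m ≈ 1.95 m ✓

D ≈ 367 mm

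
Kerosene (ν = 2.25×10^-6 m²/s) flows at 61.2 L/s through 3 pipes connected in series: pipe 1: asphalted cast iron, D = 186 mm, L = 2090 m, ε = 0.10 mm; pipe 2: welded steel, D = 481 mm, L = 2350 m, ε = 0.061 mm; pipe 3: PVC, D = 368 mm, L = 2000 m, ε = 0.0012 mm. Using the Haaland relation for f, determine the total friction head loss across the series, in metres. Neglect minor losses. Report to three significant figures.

H ≈ 57.3 m

Pipe 1: V = 2.252 m/s, Re = 1.86×10^5, ε/D = 5.38×10^-4, f = 0.01895, h_1 = f(L/D)V²/2g = 55.05 m
Pipe 2: V = 0.3368 m/s, Re = 7.20×10^4, ε/D = 1.27×10^-4, f = 0.01957, h_2 = f(L/D)V²/2g = 0.5529 m
Pipe 3: V = 0.5754 m/s, Re = 9.41×10^4, ε/D = 3.26×10^-6, f = 0.01806, h_3 = f(L/D)V²/2g = 1.657 m
Series → Q common, losses add: H = Σh = 57.26 m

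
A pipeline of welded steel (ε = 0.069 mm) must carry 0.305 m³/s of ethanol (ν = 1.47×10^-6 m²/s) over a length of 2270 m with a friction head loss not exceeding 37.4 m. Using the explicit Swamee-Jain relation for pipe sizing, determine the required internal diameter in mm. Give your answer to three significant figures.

D ≈ 375 mm

Swamee-Jain (Type III): D = 0.66·[ε^1.25·(LQ²/(gh_f))^4.75 + ν·Q^9.4·(L/(gh_f))^5.2]^0.04
LQ²/(gh_f) = 0.5756; L/(gh_f) = 6.187
Term 1 = ε^1.25·(…)^4.75 = 4.56×10^-7; Term 2 = ν·Q^9.4·(…)^5.2 = 2.73×10^-7
D = 0.66·(4.56×10^-7 + 2.73×10^-7)^0.04 = 0.3750 m = 375 mm
Check: V = 2.76 m/s, Re = 7.04×10^5, f = 0.01494, h_f = 35.1 m ≈ 37.4 m ✓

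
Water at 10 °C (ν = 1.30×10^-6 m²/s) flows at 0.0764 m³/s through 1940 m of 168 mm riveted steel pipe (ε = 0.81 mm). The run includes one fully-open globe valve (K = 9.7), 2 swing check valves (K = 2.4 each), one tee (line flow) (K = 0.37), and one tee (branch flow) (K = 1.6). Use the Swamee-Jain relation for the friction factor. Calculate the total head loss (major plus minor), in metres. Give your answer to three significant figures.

H_L ≈ 222 m

V = 4Q/(πD²) = 3.447 m/s; V²/2g = 0.6054 m
Re = 4.45×10^5, ε/D = 0.00482 → f = 0.03036 (Swamee-Jain)
Major: h_f = f(L/D)·V²/2g = 0.03036·11548·0.6054 = 212.3 m
Minor: ΣK = 16.5; h_m = ΣK·V²/2g = 9.972 m
Total H_L = 212.3 + 9.972 = 222.2 m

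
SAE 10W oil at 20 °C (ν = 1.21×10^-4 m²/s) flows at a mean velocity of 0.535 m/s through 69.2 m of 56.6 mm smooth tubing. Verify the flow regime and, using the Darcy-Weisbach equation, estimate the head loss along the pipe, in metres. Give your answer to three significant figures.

h_f ≈ 4.56 m

Re = VD/ν = 0.535·0.05660/1.21×10^-4 = 250 → laminar (Re < 2300)
f = 64/Re = 0.2557
h_f = f(L/D)V²/(2g) = 0.2557·(69.2/0.05660)·0.535²/(2·9.81) = 4.561 m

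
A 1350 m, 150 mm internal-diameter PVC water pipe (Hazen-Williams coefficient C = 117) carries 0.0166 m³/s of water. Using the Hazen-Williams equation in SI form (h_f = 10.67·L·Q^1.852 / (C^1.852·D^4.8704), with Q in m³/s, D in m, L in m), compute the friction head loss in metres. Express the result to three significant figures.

h_f ≈ 11.1 m

h_f = 10.67·1350·0.0166^1.852 / (117^1.852·0.150^4.8704) = 11.08 m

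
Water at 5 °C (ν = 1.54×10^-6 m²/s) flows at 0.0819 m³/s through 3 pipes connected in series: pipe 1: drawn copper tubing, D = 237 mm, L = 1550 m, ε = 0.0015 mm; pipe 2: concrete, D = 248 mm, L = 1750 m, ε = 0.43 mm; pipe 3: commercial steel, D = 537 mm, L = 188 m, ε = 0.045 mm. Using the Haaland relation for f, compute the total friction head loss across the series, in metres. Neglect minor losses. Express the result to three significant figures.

H ≈ 40.8 m

Pipe 1: V = 1.857 m/s, Re = 2.86×10^5, ε/D = 6.33×10^-6, f = 0.01452, h_1 = f(L/D)V²/2g = 16.69 m
Pipe 2: V = 1.695 m/s, Re = 2.73×10^5, ε/D = 0.00173, f = 0.02324, h_2 = f(L/D)V²/2g = 24.03 m
Pipe 3: V = 0.3616 m/s, Re = 1.26×10^5, ε/D = 8.38×10^-5, f = 0.01742, h_3 = f(L/D)V²/2g = 0.04064 m
Series → Q common, losses add: H = Σh = 40.76 m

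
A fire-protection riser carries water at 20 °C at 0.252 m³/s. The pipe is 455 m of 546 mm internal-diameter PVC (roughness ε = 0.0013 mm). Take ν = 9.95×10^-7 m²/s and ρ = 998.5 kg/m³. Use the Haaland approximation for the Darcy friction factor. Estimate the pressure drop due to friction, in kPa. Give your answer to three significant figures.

Δp ≈ 6.13 kPa

V = 4Q/(πD²) = 4·0.252/(π·0.546²) = 1.076 m/s
Re = VD/ν = 1.076·0.546/9.95×10^-7 = 5.91×10^5 → turbulent
ε/D = 0.0013/546 = 2.38×10^-6
Haaland: f = 0.01271
h_f = f(L/D)V²/(2g) = 0.01271·(455/0.546)·1.076²/(2·9.81) = 0.6254 m
Δp = ρg·h_f = 998.5·9.81·0.6254 = 6.126 kPa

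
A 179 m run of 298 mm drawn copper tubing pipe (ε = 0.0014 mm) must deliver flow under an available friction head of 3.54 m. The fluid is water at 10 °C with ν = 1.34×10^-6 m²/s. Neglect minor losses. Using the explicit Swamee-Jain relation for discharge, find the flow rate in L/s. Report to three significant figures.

Q ≈ 212 L/s

Swamee-Jain (Type II): Q = -0.965·√(gD⁵h_f/L)·ln[ε/(3.7D) + √(3.17ν²L/(gD³h_f))]
√(gD⁵h_f/L) = √(9.81·0.298⁵·3.54/179) = 0.02135
ε/(3.7D) = 1.27×10^-6; √(3.17ν²L/(gD³h_f)) = 3.33×10^-5
Q = -0.965·0.02135·ln(3.457×10^-5) = 0.2117 m³/s
Check: V = 3.03 m/s, Re = 6.75×10^5, f = 0.01251, h_f = 3.53 m ≈ 3.54 m ✓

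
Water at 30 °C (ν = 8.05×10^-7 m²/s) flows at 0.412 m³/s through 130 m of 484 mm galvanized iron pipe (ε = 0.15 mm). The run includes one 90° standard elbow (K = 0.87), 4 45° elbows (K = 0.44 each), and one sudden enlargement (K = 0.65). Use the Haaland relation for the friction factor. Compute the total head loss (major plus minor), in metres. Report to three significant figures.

V = 4Q/(πD²) = 2.239 m/s; V²/2g = 0.2556 m
Re = 1.35×10^6, ε/D = 3.10×10^-4 → f = 0.01554 (Haaland)
Major: h_f = f(L/D)·V²/2g = 0.01554·268.6·0.2556 = 1.067 m
Minor: ΣK = 3.28; h_m = ΣK·V²/2g = 0.8383 m
Total H_L = 1.067 + 0.8383 = 1.905 m

H_L ≈ 1.91 m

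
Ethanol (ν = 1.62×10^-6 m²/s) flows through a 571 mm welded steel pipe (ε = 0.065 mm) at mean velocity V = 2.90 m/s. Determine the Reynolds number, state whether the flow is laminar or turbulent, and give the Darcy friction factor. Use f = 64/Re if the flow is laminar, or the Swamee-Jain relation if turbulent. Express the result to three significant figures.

Re = VD/ν = 2.900·0.571/1.62×10^-6 = 1.02×10^6
Re > 4000 → turbulent; ε/D = 1.14×10^-4
Swamee-Jain: f = 0.01368

Re ≈ 1.02×10^6; turbulent; f ≈ 0.0137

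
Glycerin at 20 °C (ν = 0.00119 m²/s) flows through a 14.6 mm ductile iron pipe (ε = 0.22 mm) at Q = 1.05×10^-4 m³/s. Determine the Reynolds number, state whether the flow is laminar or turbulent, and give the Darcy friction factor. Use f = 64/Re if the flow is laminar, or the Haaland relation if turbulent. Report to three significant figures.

Re ≈ 7.69; laminar; f = 64/Re ≈ 8.32

V = 4Q/(πD²) = 0.6272 m/s
Re = VD/ν = 0.6272·0.0146/0.00119 = 7.69
Re < 2300 → laminar → f = 64/Re = 8.317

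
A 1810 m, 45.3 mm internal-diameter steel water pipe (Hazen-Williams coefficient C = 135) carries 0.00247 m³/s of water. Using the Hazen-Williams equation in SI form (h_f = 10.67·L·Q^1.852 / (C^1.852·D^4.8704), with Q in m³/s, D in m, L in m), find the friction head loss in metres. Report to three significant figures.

h_f = 10.67·1810·0.00247^1.852 / (135^1.852·0.0453^4.8704) = 114.0 m

h_f ≈ 114 m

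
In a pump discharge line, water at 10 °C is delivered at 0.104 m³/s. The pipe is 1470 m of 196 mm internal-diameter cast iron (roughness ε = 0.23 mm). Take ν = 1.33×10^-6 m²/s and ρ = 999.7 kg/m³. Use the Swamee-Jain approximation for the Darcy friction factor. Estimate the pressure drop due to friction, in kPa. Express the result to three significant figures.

V = 4Q/(πD²) = 4·0.104/(π·0.196²) = 3.447 m/s
Re = VD/ν = 3.447·0.196/1.33×10^-6 = 5.08×10^5 → turbulent
ε/D = 0.23/196 = 0.00117
Swamee-Jain: f = 0.02107
h_f = f(L/D)V²/(2g) = 0.02107·(1470/0.196)·3.447²/(2·9.81) = 95.69 m
Δp = ρg·h_f = 999.7·9.81·95.69 = 938.4 kPa

Δp ≈ 938 kPa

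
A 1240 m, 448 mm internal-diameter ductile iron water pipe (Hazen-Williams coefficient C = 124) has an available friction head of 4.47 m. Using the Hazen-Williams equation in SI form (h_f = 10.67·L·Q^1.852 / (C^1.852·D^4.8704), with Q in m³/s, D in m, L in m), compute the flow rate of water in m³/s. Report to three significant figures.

Q ≈ 0.200 m³/s

Rearranging: Q = [h_f·C^1.852·D^4.8704 / (10.67·L)]^(1/1.852)
Q = [4.47·124^1.852·0.448^4.8704 / (10.67·1240)]^0.540 = 0.2005 m³/s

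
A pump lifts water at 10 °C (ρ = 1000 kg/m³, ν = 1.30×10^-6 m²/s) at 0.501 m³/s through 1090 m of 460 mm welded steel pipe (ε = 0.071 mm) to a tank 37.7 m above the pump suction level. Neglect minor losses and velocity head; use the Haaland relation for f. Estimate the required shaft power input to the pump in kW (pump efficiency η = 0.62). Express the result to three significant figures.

V = 4Q/(πD²) = 3.015 m/s; Re = 1.07×10^6; ε/D = 1.54×10^-4; f = 0.01401
h_f = f(L/D)V²/2g = 15.37 m
Total head H = z + h_f = 37.7 + 15.37 = 53.07 m
P_hyd = ρgQH = 1000·9.81·0.501·53.07 = 260.8 kW
P_shaft = P_hyd/η = 260.8/0.62 = 420.7 kW

P_shaft ≈ 421 kW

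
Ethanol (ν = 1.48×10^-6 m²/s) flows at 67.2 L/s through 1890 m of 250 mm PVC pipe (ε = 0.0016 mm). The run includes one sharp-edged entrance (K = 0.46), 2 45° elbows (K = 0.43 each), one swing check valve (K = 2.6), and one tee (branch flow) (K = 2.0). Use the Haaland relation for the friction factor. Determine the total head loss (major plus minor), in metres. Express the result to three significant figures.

H_L ≈ 11.5 m

V = 4Q/(πD²) = 1.369 m/s; V²/2g = 0.09552 m
Re = 2.31×10^5, ε/D = 6.40×10^-6 → f = 0.01511 (Haaland)
Major: h_f = f(L/D)·V²/2g = 0.01511·7560·0.09552 = 10.91 m
Minor: ΣK = 5.92; h_m = ΣK·V²/2g = 0.5655 m
Total H_L = 10.91 + 0.5655 = 11.48 m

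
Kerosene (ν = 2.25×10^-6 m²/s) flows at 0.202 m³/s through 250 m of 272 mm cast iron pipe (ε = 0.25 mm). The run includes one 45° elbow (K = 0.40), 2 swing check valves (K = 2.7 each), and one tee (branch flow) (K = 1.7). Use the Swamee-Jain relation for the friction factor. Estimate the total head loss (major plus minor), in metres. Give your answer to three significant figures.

H_L ≈ 16.0 m

V = 4Q/(πD²) = 3.476 m/s; V²/2g = 0.6160 m
Re = 4.20×10^5, ε/D = 9.19×10^-4 → f = 0.02012 (Swamee-Jain)
Major: h_f = f(L/D)·V²/2g = 0.02012·919.1·0.6160 = 11.39 m
Minor: ΣK = 7.50; h_m = ΣK·V²/2g = 4.620 m
Total H_L = 11.39 + 4.620 = 16.01 m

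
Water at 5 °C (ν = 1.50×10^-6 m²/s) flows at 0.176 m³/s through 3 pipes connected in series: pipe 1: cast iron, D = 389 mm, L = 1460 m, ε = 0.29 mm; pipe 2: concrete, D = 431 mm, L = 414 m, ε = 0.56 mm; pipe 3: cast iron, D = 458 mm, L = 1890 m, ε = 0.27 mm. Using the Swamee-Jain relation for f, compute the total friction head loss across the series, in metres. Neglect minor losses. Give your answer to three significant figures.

H ≈ 14.2 m

Pipe 1: V = 1.481 m/s, Re = 3.84×10^5, ε/D = 7.46×10^-4, f = 0.01937, h_1 = f(L/D)V²/2g = 8.126 m
Pipe 2: V = 1.206 m/s, Re = 3.47×10^5, ε/D = 0.00130, f = 0.02180, h_2 = f(L/D)V²/2g = 1.553 m
Pipe 3: V = 1.068 m/s, Re = 3.26×10^5, ε/D = 5.90×10^-4, f = 0.01873, h_3 = f(L/D)V²/2g = 4.495 m
Series → Q common, losses add: H = Σh = 14.17 m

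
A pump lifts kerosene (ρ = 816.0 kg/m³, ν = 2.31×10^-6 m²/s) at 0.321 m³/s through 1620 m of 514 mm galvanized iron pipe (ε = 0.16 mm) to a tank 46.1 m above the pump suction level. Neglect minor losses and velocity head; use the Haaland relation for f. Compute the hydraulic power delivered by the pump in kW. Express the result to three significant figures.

V = 4Q/(πD²) = 1.547 m/s; Re = 3.44×10^5; ε/D = 3.11×10^-4; f = 0.01669
h_f = f(L/D)V²/2g = 6.415 m
Total head H = z + h_f = 46.1 + 6.415 = 52.51 m
P_hyd = ρgQH = 816.0·9.81·0.321·52.51 = 134.9 kW

P_hyd ≈ 135 kW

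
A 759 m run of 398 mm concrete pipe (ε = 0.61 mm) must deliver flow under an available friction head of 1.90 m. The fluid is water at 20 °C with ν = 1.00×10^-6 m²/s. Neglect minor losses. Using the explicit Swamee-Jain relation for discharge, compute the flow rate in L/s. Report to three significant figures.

Q ≈ 116 L/s

Swamee-Jain (Type II): Q = -0.965·√(gD⁵h_f/L)·ln[ε/(3.7D) + √(3.17ν²L/(gD³h_f))]
√(gD⁵h_f/L) = √(9.81·0.398⁵·1.90/759) = 0.01566
ε/(3.7D) = 4.14×10^-4; √(3.17ν²L/(gD³h_f)) = 4.52×10^-5
Q = -0.965·0.01566·ln(4.595×10^-4) = 0.1161 m³/s
Check: V = 0.934 m/s, Re = 3.72×10^5, f = 0.02257, h_f = 1.91 m ≈ 1.90 m ✓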